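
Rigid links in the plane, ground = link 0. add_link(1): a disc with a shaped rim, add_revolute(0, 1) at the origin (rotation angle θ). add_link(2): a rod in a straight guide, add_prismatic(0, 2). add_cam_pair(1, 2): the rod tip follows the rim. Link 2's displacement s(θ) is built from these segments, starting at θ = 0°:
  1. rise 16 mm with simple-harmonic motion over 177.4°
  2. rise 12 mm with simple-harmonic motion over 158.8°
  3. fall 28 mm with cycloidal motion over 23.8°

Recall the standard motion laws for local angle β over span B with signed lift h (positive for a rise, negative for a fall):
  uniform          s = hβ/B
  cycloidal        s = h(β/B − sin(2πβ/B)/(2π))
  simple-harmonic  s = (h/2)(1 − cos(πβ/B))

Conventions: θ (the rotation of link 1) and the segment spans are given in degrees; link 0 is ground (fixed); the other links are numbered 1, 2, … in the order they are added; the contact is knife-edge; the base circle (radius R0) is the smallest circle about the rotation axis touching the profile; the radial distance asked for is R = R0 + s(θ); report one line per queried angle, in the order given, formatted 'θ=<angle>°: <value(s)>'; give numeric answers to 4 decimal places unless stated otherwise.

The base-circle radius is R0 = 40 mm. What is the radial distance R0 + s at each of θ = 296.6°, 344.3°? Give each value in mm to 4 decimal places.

segment 1 (0° to 177.4°, simple-harmonic, h = 16) is passed completely: s = 0.0000 + (16) = 16.0000
θ = 296.6° falls in segment 2 (177.4° to 336.2°, simple-harmonic, h = 12): β = 296.6 − 177.4 = 119.2°, B = 158.8°; Δs = 12/2·(1 − cos(π·0.7506)) = 10.2510; s = 16.0000 + 10.2510 = 26.2510
segment 2 (177.4° to 336.2°, simple-harmonic, h = 12) is passed completely: s = 16.0000 + (12) = 28.0000
θ = 344.3° falls in segment 3 (336.2° to 360°, cycloidal, h = -28): β = 344.3 − 336.2 = 8.1°, B = 23.8°; Δs = -28·(0.3403 − sin(2π·0.3403)/(2π)) = -5.7719; s = 28.0000 − 5.7719 = 22.2281
θ=296.6°: R = R0 + s = 40 + 26.2510 = 66.2510
θ=344.3°: R = R0 + s = 40 + 22.2281 = 62.2281

θ=296.6°: 66.2510
θ=344.3°: 62.2281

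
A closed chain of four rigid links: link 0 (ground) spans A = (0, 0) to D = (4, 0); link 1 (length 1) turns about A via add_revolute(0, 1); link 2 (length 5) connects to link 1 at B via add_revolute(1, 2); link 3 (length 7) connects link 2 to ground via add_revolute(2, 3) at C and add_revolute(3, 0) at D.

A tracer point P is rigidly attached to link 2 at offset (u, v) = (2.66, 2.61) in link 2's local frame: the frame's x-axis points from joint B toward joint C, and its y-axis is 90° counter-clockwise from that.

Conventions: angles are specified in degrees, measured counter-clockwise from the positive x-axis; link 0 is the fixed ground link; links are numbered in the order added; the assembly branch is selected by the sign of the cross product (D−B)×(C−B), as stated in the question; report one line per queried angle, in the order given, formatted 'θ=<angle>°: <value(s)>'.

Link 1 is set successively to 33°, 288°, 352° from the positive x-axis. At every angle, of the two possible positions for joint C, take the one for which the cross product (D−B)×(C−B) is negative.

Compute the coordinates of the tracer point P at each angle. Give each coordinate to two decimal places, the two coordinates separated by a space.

A=(0,0), D=(4.00,0)
θ=33°: B = A + 1.00·(cos33°, sin33°) = (0.8387, 0.5446)
θ=33°: |BD| = 3.2079
θ=33°: circle(B,5.00) ∩ circle(D,7.00): a=-2.1368, h=4.5204
θ=33°:   candidates: C₊=(-0.4996,5.3622) cross=14.501; C₋=(-2.0346,-3.5473) cross=-14.501
θ=33°:   branch - wants cross < 0 → take C=(-2.0346,-3.5473) (cross=-14.501)
θ=33°: ex = (C−B)/|BC| = (-0.5747,-0.8184); ey = (0.8184,-0.5747)
θ=33°: P = B + 2.66·ex + 2.61·ey = (1.4461,-3.1321)
θ=288°: B = A + 1.00·(cos288°, sin288°) = (0.3090, -0.9511)
θ=288°: |BD| = 3.8115
θ=288°: circle(B,5.00) ∩ circle(D,7.00): a=-1.2426, h=4.8431
θ=288°:   candidates: C₊=(-2.1027,3.4289) cross=18.460; C₋=(0.3142,-5.9511) cross=-18.460
θ=288°:   branch - wants cross < 0 → take C=(0.3142,-5.9511) (cross=-18.460)
θ=288°: ex = (C−B)/|BC| = (0.0010,-1.0000); ey = (1.0000,0.0010)
θ=288°: P = B + 2.66·ex + 2.61·ey = (2.9218,-3.6083)
θ=352°: B = A + 1.00·(cos352°, sin352°) = (0.9903, -0.1392)
θ=352°: |BD| = 3.0129
θ=352°: circle(B,5.00) ∩ circle(D,7.00): a=-2.4763, h=4.3437
θ=352°:   candidates: C₊=(-1.6841,4.0855) cross=13.087; C₋=(-1.2828,-4.5926) cross=-13.087
θ=352°:   branch - wants cross < 0 → take C=(-1.2828,-4.5926) (cross=-13.087)
θ=352°: ex = (C−B)/|BC| = (-0.4546,-0.8907); ey = (0.8907,-0.4546)
θ=352°: P = B + 2.66·ex + 2.61·ey = (2.1057,-3.6949)

θ=33°: 1.45 -3.13
θ=288°: 2.92 -3.61
θ=352°: 2.11 -3.69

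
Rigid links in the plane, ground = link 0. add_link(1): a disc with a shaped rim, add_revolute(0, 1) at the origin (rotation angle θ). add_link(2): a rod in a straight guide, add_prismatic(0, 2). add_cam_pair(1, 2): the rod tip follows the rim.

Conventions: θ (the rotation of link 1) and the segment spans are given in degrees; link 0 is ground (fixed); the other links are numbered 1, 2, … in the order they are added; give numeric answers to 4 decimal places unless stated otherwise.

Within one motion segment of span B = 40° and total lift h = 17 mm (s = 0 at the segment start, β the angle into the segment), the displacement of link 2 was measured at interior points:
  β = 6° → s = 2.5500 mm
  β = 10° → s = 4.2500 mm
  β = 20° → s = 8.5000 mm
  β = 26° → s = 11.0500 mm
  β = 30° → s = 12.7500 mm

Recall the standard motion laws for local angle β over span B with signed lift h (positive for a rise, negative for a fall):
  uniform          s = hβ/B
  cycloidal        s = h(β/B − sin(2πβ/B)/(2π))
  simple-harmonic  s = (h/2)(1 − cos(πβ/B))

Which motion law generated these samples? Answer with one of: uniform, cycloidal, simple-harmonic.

candidates at β/B = r: uniform s = h·r (linear in β); cycloidal s = h·(r − sin(2πr)/(2π)); simple-harmonic s = (h/2)(1 − cos(πr))
β=6°: printed 2.5500 | uniform 2.5500, cycloidal 0.3611, simple-harmonic 0.9264
β=10°: printed 4.2500 | uniform 4.2500, cycloidal 1.5444, simple-harmonic 2.4896
β=20°: printed 8.5000 | uniform 8.5000, cycloidal 8.5000, simple-harmonic 8.5000
β=26°: printed 11.0500 | uniform 11.0500, cycloidal 13.2389, simple-harmonic 12.3589
β=30°: printed 12.7500 | uniform 12.7500, cycloidal 15.4556, simple-harmonic 14.5104
only one law matches every sample → uniform

uniform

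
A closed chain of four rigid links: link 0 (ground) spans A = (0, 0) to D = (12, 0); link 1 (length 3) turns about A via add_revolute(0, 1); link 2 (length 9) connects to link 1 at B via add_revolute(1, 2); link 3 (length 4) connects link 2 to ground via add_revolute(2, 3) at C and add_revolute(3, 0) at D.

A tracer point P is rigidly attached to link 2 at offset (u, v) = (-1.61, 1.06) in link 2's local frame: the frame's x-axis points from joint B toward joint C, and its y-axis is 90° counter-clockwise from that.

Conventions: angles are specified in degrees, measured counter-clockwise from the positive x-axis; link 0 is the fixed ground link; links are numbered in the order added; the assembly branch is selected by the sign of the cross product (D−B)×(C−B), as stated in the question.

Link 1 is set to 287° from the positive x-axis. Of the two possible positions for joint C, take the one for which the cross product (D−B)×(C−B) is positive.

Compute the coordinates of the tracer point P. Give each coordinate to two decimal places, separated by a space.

A=(0,0), D=(12.00,0)
B = A + 3.00·(cos287°, sin287°) = (0.8771, -2.8689)
|BD| = 11.4869
circle(B,9.00) ∩ circle(D,4.00): a=8.5728, h=2.7400
  candidates: C₊=(8.4939,1.9254) cross=31.474; C₋=(9.8625,-3.3810) cross=-31.474
  branch + wants cross > 0 → take C=(8.4939,1.9254) (cross=31.474)
ex = (C−B)/|BC| = (0.8463,0.5327); ey = (-0.5327,0.8463)
P = B + -1.61·ex + 1.06·ey = (-1.0501,-2.8295)

-1.05 -2.83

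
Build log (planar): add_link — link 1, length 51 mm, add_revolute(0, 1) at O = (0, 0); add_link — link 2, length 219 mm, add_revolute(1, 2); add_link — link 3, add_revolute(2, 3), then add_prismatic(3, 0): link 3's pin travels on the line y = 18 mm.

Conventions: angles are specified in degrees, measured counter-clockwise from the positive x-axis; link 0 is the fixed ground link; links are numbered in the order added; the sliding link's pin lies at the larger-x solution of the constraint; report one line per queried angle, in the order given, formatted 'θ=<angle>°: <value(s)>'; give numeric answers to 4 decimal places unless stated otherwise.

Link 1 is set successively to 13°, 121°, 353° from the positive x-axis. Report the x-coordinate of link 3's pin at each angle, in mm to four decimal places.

geometry: r = 51 mm, L = 219 mm, e = 18 mm
θ=13°: crank pin P = (r cos θ, r sin θ) = (49.692873, 11.472504)
θ=13°: h = r sin θ − e = 11.472504 − 18 = -6.527496
θ=13°: x = r cos θ + √(L² − h²) = 49.692873 + 218.902699 = 268.595573
θ=121°: crank pin P = (r cos θ, r sin θ) = (-26.266942, 43.715532)
θ=121°: h = r sin θ − e = 43.715532 − 18 = 25.715532
θ=121°: x = r cos θ + √(L² − h²) = -26.266942 + 217.484968 = 191.218026
θ=353°: crank pin P = (r cos θ, r sin θ) = (50.619854, -6.215337)
θ=353°: h = r sin θ − e = -6.215337 − 18 = -24.215337
θ=353°: x = r cos θ + √(L² − h²) = 50.619854 + 217.657110 = 268.276964

θ=13°: 268.5956
θ=121°: 191.2180
θ=353°: 268.2770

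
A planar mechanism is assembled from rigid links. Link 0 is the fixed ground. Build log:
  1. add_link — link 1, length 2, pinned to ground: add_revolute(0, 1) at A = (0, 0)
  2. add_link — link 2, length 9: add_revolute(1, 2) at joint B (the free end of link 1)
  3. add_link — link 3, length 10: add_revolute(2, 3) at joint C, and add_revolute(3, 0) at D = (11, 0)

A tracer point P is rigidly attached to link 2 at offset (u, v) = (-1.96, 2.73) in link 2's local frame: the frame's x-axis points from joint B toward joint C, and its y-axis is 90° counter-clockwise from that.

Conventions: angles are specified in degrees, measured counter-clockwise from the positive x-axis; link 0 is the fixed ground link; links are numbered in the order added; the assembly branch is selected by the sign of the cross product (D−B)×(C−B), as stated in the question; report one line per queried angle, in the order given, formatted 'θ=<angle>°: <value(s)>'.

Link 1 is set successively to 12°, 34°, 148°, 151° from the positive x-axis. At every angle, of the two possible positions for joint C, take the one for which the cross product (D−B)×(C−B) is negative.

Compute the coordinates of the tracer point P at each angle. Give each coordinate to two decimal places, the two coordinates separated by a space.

A=(0,0), D=(11.00,0)
θ=12°: B = A + 2.00·(cos12°, sin12°) = (1.9563, 0.4158)
θ=12°: |BD| = 9.0533
θ=12°: circle(B,9.00) ∩ circle(D,10.00): a=3.4773, h=8.3011
θ=12°:   candidates: C₊=(5.8112,8.5485) cross=75.152; C₋=(5.0486,-8.0362) cross=-75.152
θ=12°:   branch - wants cross < 0 → take C=(5.0486,-8.0362) (cross=-75.152)
θ=12°: ex = (C−B)/|BC| = (0.3436,-0.9391); ey = (0.9391,0.3436)
θ=12°: P = B + -1.96·ex + 2.73·ey = (3.8466,3.1945)
θ=34°: B = A + 2.00·(cos34°, sin34°) = (1.6581, 1.1184)
θ=34°: |BD| = 9.4086
θ=34°: circle(B,9.00) ∩ circle(D,10.00): a=3.6946, h=8.2067
θ=34°:   candidates: C₊=(6.3020,8.8277) cross=77.214; C₋=(4.3510,-7.4693) cross=-77.214
θ=34°:   branch - wants cross < 0 → take C=(4.3510,-7.4693) (cross=-77.214)
θ=34°: ex = (C−B)/|BC| = (0.2992,-0.9542); ey = (0.9542,0.2992)
θ=34°: P = B + -1.96·ex + 2.73·ey = (3.6766,3.8054)
θ=148°: B = A + 2.00·(cos148°, sin148°) = (-1.6961, 1.0598)
θ=148°: |BD| = 12.7403
θ=148°: circle(B,9.00) ∩ circle(D,10.00): a=5.6245, h=7.0261
θ=148°:   candidates: C₊=(4.4934,7.5937) cross=89.514; C₋=(3.3244,-6.4098) cross=-89.514
θ=148°:   branch - wants cross < 0 → take C=(3.3244,-6.4098) (cross=-89.514)
θ=148°: ex = (C−B)/|BC| = (0.5578,-0.8300); ey = (0.8300,0.5578)
θ=148°: P = B + -1.96·ex + 2.73·ey = (-0.5237,4.2094)
θ=151°: B = A + 2.00·(cos151°, sin151°) = (-1.7492, 0.9696)
θ=151°: |BD| = 12.7861
θ=151°: circle(B,9.00) ∩ circle(D,10.00): a=5.6500, h=7.0055
θ=151°:   candidates: C₊=(4.4158,7.5265) cross=89.573; C₋=(3.3533,-6.4442) cross=-89.573
θ=151°:   branch - wants cross < 0 → take C=(3.3533,-6.4442) (cross=-89.573)
θ=151°: ex = (C−B)/|BC| = (0.5669,-0.8238); ey = (0.8238,0.5669)
θ=151°: P = B + -1.96·ex + 2.73·ey = (-0.6116,4.1319)

θ=12°: 3.85 3.19
θ=34°: 3.68 3.81
θ=148°: -0.52 4.21
θ=151°: -0.61 4.13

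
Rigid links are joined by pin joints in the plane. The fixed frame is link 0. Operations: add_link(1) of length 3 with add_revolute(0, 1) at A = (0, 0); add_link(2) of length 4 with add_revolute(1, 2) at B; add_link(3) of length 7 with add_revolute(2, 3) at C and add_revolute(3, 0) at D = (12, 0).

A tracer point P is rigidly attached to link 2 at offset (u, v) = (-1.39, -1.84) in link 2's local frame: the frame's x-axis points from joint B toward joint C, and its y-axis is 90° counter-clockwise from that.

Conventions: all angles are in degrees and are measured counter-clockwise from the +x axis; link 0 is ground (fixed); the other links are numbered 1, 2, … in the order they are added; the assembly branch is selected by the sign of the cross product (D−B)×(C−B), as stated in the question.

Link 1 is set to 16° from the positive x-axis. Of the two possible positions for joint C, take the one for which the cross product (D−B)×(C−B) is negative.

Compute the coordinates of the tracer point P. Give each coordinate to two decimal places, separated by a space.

A=(0,0), D=(12.00,0)
B = A + 3.00·(cos16°, sin16°) = (2.8838, 0.8269)
|BD| = 9.1536
circle(B,4.00) ∩ circle(D,7.00): a=2.7743, h=2.8816
  candidates: C₊=(5.9070,3.4461) cross=26.377; C₋=(5.3864,-2.2935) cross=-26.377
  branch - wants cross < 0 → take C=(5.3864,-2.2935) (cross=-26.377)
ex = (C−B)/|BC| = (0.6257,-0.7801); ey = (0.7801,0.6257)
P = B + -1.39·ex + -1.84·ey = (0.5787,0.7601)

0.58 0.76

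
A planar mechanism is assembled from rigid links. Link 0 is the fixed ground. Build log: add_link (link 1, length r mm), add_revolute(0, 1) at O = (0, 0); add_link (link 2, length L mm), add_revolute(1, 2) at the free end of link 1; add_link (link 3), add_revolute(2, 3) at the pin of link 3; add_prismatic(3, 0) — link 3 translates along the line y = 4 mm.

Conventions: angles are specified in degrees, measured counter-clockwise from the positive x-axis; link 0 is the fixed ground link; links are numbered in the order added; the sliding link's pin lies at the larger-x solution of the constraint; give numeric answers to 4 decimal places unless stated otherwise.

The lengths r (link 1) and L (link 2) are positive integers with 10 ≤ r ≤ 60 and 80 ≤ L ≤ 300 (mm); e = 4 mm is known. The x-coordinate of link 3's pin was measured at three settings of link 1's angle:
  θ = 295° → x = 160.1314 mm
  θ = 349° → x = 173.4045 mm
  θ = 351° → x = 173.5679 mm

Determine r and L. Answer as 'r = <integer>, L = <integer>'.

constraint per measurement: (x − r cos θ)² + (r sin θ − e)² = L²
subtracting the θ₁ and θ₂ equations cancels the r² and L² terms:
r = (x₁² − x₂²) / (2[(x₁cos θ₁ + e sin θ₁) − (x₂cos θ₂ + e sin θ₂)]) = 21.0000 → r = 21
L² = (x₁ − r cos θ₁)² + (r sin θ₁ − e)² = 23408.9979 → L = 153.0000 → L = 153
check at θ₃=351°: x = 173.5679 (printed 173.5679) ✓

r = 21, L = 153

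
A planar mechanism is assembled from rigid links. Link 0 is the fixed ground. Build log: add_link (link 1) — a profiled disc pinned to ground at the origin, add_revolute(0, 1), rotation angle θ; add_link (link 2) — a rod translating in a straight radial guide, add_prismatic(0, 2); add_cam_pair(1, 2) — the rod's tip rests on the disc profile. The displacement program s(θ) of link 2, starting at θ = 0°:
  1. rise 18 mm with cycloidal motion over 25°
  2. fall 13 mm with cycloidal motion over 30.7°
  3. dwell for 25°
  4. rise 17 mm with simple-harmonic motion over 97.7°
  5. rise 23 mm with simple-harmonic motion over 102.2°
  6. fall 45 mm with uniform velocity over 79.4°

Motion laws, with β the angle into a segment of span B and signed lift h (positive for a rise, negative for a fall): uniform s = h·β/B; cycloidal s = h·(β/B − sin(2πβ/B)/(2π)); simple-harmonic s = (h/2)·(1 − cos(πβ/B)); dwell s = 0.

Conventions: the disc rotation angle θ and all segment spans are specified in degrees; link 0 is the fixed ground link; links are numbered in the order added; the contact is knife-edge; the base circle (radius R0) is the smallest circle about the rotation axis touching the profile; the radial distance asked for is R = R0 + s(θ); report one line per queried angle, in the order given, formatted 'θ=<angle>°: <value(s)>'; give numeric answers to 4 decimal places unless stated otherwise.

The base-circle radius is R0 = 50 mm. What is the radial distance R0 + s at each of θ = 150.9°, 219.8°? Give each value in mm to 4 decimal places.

seg 1 [0°–25°] cycloidal, h=18: full span → s += 18 → s = 18.0000
seg 2 [25°–55.7°] cycloidal, h=-13: full span → s += -13 → s = 5.0000
seg 3 [55.7°–80.7°] dwell: s stays 5.0000
seg 4 [80.7°–178.4°] simple-harmonic, h=17: θ=150.9° here. β=70.2, B=97.7. 17/2·(1 − cos(π·0.7185)) = 13.8877 → s = 18.8877
seg 4 [80.7°–178.4°] simple-harmonic, h=17: full span → s += 17 → s = 22.0000
seg 5 [178.4°–280.6°] simple-harmonic, h=23: θ=219.8° here. β=41.4, B=102.2. 23/2·(1 − cos(π·0.4051)) = 8.1216 → s = 30.1216
θ=150.9°: R = R0 + s = 50 + 18.8877 = 68.8877
θ=219.8°: R = R0 + s = 50 + 30.1216 = 80.1216

θ=150.9°: 68.8877
θ=219.8°: 80.1216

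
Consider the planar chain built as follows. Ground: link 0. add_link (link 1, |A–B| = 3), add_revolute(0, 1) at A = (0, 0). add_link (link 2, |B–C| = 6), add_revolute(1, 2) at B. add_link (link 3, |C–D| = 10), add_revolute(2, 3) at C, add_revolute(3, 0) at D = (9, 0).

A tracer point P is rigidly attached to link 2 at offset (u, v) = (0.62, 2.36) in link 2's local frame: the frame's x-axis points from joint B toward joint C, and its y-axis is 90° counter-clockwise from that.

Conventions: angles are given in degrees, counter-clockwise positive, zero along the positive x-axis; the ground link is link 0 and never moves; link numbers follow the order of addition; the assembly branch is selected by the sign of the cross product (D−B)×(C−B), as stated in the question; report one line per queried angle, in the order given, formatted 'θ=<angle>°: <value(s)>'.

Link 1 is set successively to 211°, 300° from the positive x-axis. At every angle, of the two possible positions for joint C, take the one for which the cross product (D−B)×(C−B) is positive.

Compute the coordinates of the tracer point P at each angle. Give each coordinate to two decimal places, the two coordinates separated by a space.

A=(0,0), D=(9.00,0)
θ=211°: B = A + 3.00·(cos211°, sin211°) = (-2.5715, -1.5451)
θ=211°: |BD| = 11.6742
θ=211°: circle(B,6.00) ∩ circle(D,10.00): a=3.0960, h=5.1395
θ=211°:   candidates: C₊=(-0.1830,3.9590) cross=60.000; C₋=(1.1775,-6.2297) cross=-60.000
θ=211°:   branch + wants cross > 0 → take C=(-0.1830,3.9590) (cross=60.000)
θ=211°: ex = (C−B)/|BC| = (0.3981,0.9173); ey = (-0.9173,0.3981)
θ=211°: P = B + 0.62·ex + 2.36·ey = (-4.4896,-0.0369)
θ=300°: B = A + 3.00·(cos300°, sin300°) = (1.5000, -2.5981)
θ=300°: |BD| = 7.9373
θ=300°: circle(B,6.00) ∩ circle(D,10.00): a=-0.0630, h=5.9997
θ=300°:   candidates: C₊=(-0.5234,3.0505) cross=47.621; C₋=(3.4043,-8.2879) cross=-47.621
θ=300°:   branch + wants cross > 0 → take C=(-0.5234,3.0505) (cross=47.621)
θ=300°: ex = (C−B)/|BC| = (-0.3372,0.9414); ey = (-0.9414,-0.3372)
θ=300°: P = B + 0.62·ex + 2.36·ey = (-0.9308,-2.8103)

θ=211°: -4.49 -0.04
θ=300°: -0.93 -2.81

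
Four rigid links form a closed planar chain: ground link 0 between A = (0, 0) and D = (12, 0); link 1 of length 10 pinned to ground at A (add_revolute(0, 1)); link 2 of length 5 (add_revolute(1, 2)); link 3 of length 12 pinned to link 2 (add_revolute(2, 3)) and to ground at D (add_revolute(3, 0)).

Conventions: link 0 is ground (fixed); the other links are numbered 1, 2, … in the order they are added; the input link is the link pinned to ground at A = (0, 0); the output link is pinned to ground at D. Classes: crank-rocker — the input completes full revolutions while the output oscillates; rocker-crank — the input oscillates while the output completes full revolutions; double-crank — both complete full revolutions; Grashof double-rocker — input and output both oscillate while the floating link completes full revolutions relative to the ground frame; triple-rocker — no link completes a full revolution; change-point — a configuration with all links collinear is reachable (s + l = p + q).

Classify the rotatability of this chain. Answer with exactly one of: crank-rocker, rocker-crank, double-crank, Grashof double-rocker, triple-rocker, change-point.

lengths: ground=12, input=10, coupler=5, output=12
sorted: s=5 (shortest), l=12 (longest), p+q=22
s + l = 17 vs p + q = 22
s + l < p + q (Grashof) with shortest = coupler link → Grashof double-rocker

Grashof double-rocker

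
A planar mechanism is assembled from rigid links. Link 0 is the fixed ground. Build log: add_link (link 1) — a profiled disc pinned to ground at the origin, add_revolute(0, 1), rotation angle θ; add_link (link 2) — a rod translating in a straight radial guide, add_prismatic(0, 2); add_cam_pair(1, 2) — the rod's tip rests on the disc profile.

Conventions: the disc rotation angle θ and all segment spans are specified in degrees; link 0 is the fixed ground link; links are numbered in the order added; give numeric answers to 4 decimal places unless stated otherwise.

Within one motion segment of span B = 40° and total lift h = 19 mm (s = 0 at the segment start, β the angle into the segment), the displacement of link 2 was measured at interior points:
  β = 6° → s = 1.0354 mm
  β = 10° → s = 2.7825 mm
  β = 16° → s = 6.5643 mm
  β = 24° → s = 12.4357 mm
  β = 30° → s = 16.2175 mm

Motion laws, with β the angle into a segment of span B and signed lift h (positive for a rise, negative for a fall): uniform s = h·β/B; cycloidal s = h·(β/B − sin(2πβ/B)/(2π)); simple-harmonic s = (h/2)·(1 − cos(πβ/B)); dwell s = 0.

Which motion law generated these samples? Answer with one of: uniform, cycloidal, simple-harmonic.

candidates at β/B = r: uniform s = h·r (linear in β); cycloidal s = h·(r − sin(2πr)/(2π)); simple-harmonic s = (h/2)(1 − cos(πr))
β=6°: printed 1.0354 | uniform 2.8500, cycloidal 0.4036, simple-harmonic 1.0354
β=10°: printed 2.7825 | uniform 4.7500, cycloidal 1.7261, simple-harmonic 2.7825
β=16°: printed 6.5643 | uniform 7.6000, cycloidal 5.8226, simple-harmonic 6.5643
β=24°: printed 12.4357 | uniform 11.4000, cycloidal 13.1774, simple-harmonic 12.4357
β=30°: printed 16.2175 | uniform 14.2500, cycloidal 17.2739, simple-harmonic 16.2175
only one law matches every sample → simple-harmonic

simple-harmonic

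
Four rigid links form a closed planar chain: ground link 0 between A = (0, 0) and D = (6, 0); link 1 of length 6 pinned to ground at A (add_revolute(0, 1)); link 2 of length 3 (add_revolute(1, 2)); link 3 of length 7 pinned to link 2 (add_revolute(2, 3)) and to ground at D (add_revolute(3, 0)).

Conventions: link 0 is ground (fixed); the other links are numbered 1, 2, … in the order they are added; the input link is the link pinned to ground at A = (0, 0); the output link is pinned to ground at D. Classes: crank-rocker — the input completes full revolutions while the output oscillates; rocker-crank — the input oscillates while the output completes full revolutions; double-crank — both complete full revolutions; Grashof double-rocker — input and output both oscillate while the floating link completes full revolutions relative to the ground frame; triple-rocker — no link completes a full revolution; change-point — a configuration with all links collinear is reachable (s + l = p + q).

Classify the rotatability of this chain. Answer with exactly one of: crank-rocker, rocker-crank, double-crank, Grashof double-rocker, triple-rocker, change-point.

lengths: ground=6, input=6, coupler=3, output=7
sorted: s=3 (shortest), l=7 (longest), p+q=12
s + l = 10 vs p + q = 12
s + l < p + q (Grashof) with shortest = coupler link → Grashof double-rocker

Grashof double-rocker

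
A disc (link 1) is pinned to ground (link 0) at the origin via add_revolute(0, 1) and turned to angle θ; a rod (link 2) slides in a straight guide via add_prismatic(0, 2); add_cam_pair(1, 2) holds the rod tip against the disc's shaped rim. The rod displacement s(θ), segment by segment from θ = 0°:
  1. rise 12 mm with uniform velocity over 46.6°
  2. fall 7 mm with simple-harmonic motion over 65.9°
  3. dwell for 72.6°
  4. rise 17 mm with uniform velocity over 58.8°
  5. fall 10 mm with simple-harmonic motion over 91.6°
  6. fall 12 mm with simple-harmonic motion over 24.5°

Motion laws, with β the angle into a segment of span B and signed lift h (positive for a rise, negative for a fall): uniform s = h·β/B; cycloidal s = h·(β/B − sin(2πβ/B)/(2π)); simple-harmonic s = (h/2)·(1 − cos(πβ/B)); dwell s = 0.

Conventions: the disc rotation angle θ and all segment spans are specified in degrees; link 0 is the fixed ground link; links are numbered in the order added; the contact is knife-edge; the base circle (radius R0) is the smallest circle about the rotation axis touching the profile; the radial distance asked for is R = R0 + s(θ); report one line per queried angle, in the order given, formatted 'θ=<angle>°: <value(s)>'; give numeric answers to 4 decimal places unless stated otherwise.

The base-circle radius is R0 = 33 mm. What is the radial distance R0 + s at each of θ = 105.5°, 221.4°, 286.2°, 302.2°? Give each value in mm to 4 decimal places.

segment 1 (0° to 46.6°, uniform, h = 12) is passed completely: s = 0.0000 + (12) = 12.0000
θ = 105.5° falls in segment 2 (46.6° to 112.5°, simple-harmonic, h = -7): β = 105.5 − 46.6 = 58.9°, B = 65.9°; Δs = -7/2·(1 − cos(π·0.8938)) = -6.8069; s = 12.0000 − 6.8069 = 5.1931
segment 2 (46.6° to 112.5°, simple-harmonic, h = -7) is passed completely: s = 12.0000 + (-7) = 5.0000
segment 3 (112.5° to 185.1°, dwell): s unchanged at 5.0000
θ = 221.4° falls in segment 4 (185.1° to 243.9°, uniform, h = 17): β = 221.4 − 185.1 = 36.3°, B = 58.8°; Δs = 17·36.3/58.8 = 10.4949; s = 5.0000 + 10.4949 = 15.4949
segment 4 (185.1° to 243.9°, uniform, h = 17) is passed completely: s = 5.0000 + (17) = 22.0000
θ = 286.2° falls in segment 5 (243.9° to 335.5°, simple-harmonic, h = -10): β = 286.2 − 243.9 = 42.3°, B = 91.6°; Δs = -10/2·(1 − cos(π·0.4618)) = -4.4012; s = 22.0000 − 4.4012 = 17.5988
θ = 302.2° falls in segment 5 (243.9° to 335.5°, simple-harmonic, h = -10): β = 302.2 − 243.9 = 58.3°, B = 91.6°; Δs = -10/2·(1 − cos(π·0.6365)) = -7.0785; s = 22.0000 − 7.0785 = 14.9215
θ=105.5°: R = R0 + s = 33 + 5.1931 = 38.1931
θ=221.4°: R = R0 + s = 33 + 15.4949 = 48.4949
θ=286.2°: R = R0 + s = 33 + 17.5988 = 50.5988
θ=302.2°: R = R0 + s = 33 + 14.9215 = 47.9215

θ=105.5°: 38.1931
θ=221.4°: 48.4949
θ=286.2°: 50.5988
θ=302.2°: 47.9215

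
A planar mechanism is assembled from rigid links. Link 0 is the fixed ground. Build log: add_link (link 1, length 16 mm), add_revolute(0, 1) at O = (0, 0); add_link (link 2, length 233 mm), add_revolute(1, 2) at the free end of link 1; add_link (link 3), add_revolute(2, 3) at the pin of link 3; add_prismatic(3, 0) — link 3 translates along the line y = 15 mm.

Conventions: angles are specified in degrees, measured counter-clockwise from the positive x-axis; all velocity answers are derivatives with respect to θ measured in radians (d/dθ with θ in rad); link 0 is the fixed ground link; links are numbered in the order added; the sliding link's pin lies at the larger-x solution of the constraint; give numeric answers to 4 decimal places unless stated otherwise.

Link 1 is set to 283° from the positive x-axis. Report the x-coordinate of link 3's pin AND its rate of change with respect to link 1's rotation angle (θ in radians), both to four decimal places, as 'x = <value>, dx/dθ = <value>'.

geometry: r = 16 mm, L = 233 mm, e = 15 mm
crank pin P = (r cos θ, r sin θ) = (3.599217, -15.589921)
h = r sin θ − e = -15.589921 − 15 = -30.589921
x = r cos θ + √(L² − h²) = 3.599217 + 230.983239 = 234.582456
dx/dθ = −r sin θ − h·r cos θ/√(L² − h²) (θ in radians; h = -30.589921) = 16.066578

x = 234.5825, dx/dθ = 16.0666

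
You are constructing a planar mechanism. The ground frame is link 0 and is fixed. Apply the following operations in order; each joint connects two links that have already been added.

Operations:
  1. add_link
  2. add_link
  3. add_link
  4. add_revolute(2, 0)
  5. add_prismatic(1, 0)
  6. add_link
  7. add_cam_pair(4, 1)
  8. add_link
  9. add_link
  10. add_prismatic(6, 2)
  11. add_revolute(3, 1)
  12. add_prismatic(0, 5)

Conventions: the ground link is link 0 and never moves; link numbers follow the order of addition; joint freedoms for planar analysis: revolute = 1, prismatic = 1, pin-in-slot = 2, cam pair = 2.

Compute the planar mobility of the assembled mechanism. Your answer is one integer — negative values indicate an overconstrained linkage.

L=1 J1=0 J2=0
add link → L=2 J1=0 J2=0
add link → L=3 J1=0 J2=0
add link → L=4 J1=0 J2=0
R@2,0 dof=1 J1 → L=4 J1=1 J2=0
P@1,0 dof=1 J1 → L=4 J1=2 J2=0
add link → L=5 J1=2 J2=0
C@4,1 dof=2 J2 → L=5 J1=2 J2=1
add link → L=6 J1=2 J2=1
add link → L=7 J1=2 J2=1
P@6,2 dof=1 J1 → L=7 J1=3 J2=1
R@3,1 dof=1 J1 → L=7 J1=4 J2=1
P@0,5 dof=1 J1 → L=7 J1=5 J2=1
M=3(L−1)−2J1−J2=3·6−2·5−1=7

M = 7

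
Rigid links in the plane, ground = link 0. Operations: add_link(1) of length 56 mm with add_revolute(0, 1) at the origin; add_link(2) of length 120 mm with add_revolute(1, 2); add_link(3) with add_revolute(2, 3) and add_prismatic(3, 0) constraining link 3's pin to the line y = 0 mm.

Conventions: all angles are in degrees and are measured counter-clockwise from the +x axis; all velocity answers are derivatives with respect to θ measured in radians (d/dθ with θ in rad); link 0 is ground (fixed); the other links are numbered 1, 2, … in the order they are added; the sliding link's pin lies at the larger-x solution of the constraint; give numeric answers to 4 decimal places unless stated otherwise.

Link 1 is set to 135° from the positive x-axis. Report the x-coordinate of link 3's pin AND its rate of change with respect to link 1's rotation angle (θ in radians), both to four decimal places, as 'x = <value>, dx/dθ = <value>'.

geometry: r = 56 mm, L = 120 mm, e = 0 mm
crank pin P = (r cos θ, r sin θ) = (-39.597980, 39.597980)
h = r sin θ − e = 39.597980 − 0 = 39.597980
x = r cos θ + √(L² − h²) = -39.597980 + 113.278418 = 73.680438
dx/dθ = −r sin θ − h·r cos θ/√(L² − h²) (θ in radians; h = 39.597980) = -25.755979

x = 73.6804, dx/dθ = -25.7560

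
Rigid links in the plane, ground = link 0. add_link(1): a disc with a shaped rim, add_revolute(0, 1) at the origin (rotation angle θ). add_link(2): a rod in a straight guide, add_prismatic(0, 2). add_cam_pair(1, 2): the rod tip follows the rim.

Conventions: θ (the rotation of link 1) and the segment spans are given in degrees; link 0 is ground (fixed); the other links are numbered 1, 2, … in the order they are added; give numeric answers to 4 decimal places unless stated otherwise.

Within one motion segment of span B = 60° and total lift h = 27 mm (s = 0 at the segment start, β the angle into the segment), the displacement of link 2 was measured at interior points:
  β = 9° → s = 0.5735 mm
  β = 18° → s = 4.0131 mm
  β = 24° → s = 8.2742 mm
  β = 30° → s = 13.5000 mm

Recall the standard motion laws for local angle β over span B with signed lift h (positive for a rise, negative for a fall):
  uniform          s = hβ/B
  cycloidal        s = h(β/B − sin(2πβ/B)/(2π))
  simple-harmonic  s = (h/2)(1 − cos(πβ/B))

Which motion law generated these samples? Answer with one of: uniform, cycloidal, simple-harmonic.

candidates at β/B = r: uniform s = h·r (linear in β); cycloidal s = h·(r − sin(2πr)/(2π)); simple-harmonic s = (h/2)(1 − cos(πr))
β=9°: printed 0.5735 | uniform 4.0500, cycloidal 0.5735, simple-harmonic 1.4714
β=18°: printed 4.0131 | uniform 8.1000, cycloidal 4.0131, simple-harmonic 5.5649
β=24°: printed 8.2742 | uniform 10.8000, cycloidal 8.2742, simple-harmonic 9.3283
β=30°: printed 13.5000 | uniform 13.5000, cycloidal 13.5000, simple-harmonic 13.5000
only one law matches every sample → cycloidal

cycloidal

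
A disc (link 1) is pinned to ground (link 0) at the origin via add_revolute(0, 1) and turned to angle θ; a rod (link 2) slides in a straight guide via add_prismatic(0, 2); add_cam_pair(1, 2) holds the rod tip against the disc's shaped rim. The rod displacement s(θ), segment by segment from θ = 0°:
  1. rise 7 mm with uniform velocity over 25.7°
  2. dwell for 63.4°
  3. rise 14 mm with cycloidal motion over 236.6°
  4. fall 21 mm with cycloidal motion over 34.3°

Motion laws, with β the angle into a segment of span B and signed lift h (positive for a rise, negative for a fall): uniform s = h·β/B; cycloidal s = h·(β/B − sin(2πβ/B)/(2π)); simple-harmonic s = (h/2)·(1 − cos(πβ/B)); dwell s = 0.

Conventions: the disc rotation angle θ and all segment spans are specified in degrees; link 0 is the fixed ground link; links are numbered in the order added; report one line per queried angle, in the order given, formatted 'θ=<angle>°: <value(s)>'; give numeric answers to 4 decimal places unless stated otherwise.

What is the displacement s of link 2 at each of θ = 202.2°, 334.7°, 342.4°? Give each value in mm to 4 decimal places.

segment 1 (0° to 25.7°, uniform, h = 7) is passed completely: s = 0.0000 + (7) = 7.0000
segment 2 (25.7° to 89.1°, dwell): s unchanged at 7.0000
θ = 202.2° falls in segment 3 (89.1° to 325.7°, cycloidal, h = 14): β = 202.2 − 89.1 = 113.1°, B = 236.6°; Δs = 14·(0.4780 − sin(2π·0.4780)/(2π)) = 6.3856; s = 7.0000 + 6.3856 = 13.3856
segment 3 (89.1° to 325.7°, cycloidal, h = 14) is passed completely: s = 7.0000 + (14) = 21.0000
θ = 334.7° falls in segment 4 (325.7° to 360°, cycloidal, h = -21): β = 334.7 − 325.7 = 9°, B = 34.3°; Δs = -21·(0.2624 − sin(2π·0.2624)/(2π)) = -2.1781; s = 21.0000 − 2.1781 = 18.8219
θ = 342.4° falls in segment 4 (325.7° to 360°, cycloidal, h = -21): β = 342.4 − 325.7 = 16.7°, B = 34.3°; Δs = -21·(0.4869 − sin(2π·0.4869)/(2π)) = -9.9493; s = 21.0000 − 9.9493 = 11.0507

θ=202.2°: 13.3856
θ=334.7°: 18.8219
θ=342.4°: 11.0507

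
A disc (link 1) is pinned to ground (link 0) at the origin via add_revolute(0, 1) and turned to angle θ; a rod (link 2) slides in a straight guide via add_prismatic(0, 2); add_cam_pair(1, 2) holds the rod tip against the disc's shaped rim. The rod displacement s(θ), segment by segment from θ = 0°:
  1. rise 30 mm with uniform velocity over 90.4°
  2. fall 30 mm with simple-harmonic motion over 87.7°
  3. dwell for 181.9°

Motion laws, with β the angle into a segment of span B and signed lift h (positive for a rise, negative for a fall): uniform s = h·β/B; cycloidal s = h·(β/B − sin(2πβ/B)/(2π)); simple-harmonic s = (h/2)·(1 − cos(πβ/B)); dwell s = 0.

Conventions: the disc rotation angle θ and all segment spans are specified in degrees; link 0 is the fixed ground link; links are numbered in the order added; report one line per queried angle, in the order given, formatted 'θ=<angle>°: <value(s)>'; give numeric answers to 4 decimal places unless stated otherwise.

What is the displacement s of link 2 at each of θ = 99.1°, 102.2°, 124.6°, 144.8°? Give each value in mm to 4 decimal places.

segment 1 (0° to 90.4°, uniform, h = 30) is passed completely: s = 0.0000 + (30) = 30.0000
θ = 99.1° falls in segment 2 (90.4° to 178.1°, simple-harmonic, h = -30): β = 99.1 − 90.4 = 8.7°, B = 87.7°; Δs = -30/2·(1 − cos(π·0.0992)) = -0.7226; s = 30.0000 − 0.7226 = 29.2774
θ = 102.2° falls in segment 2 (90.4° to 178.1°, simple-harmonic, h = -30): β = 102.2 − 90.4 = 11.8°, B = 87.7°; Δs = -30/2·(1 − cos(π·0.1345)) = -1.3202; s = 30.0000 − 1.3202 = 28.6798
θ = 124.6° falls in segment 2 (90.4° to 178.1°, simple-harmonic, h = -30): β = 124.6 − 90.4 = 34.2°, B = 87.7°; Δs = -30/2·(1 − cos(π·0.3900)) = -9.9174; s = 30.0000 − 9.9174 = 20.0826
θ = 144.8° falls in segment 2 (90.4° to 178.1°, simple-harmonic, h = -30): β = 144.8 − 90.4 = 54.4°, B = 87.7°; Δs = -30/2·(1 − cos(π·0.6203)) = -20.5349; s = 30.0000 − 20.5349 = 9.4651

θ=99.1°: 29.2774
θ=102.2°: 28.6798
θ=124.6°: 20.0826
θ=144.8°: 9.4651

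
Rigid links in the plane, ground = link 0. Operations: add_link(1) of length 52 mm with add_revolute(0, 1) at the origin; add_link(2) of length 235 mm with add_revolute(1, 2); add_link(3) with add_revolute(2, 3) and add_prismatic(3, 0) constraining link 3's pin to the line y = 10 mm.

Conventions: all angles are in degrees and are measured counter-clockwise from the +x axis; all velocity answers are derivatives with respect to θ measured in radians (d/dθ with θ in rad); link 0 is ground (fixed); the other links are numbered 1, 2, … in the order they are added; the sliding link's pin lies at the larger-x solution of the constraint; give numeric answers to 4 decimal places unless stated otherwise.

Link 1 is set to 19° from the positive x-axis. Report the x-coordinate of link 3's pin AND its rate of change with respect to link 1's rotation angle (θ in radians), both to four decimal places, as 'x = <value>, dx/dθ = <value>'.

geometry: r = 52 mm, L = 235 mm, e = 10 mm
crank pin P = (r cos θ, r sin θ) = (49.166966, 16.929544)
h = r sin θ − e = 16.929544 − 10 = 6.929544
x = r cos θ + √(L² − h²) = 49.166966 + 234.897811 = 284.064777
dx/dθ = −r sin θ − h·r cos θ/√(L² − h²) (θ in radians; h = 6.929544) = -18.379982

x = 284.0648, dx/dθ = -18.3800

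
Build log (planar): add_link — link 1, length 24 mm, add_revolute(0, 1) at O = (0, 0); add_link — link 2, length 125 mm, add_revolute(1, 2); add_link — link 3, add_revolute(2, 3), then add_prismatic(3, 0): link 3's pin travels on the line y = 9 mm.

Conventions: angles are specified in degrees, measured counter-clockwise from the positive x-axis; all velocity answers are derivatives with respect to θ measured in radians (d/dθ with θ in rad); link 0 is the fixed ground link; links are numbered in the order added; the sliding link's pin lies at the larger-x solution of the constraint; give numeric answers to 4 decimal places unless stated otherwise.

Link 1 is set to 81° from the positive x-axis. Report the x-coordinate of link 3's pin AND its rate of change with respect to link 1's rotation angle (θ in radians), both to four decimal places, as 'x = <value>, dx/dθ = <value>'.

geometry: r = 24 mm, L = 125 mm, e = 9 mm
crank pin P = (r cos θ, r sin θ) = (3.754427, 23.704520)
h = r sin θ − e = 23.704520 − 9 = 14.704520
x = r cos θ + √(L² − h²) = 3.754427 + 124.132095 = 127.886522
dx/dθ = −r sin θ − h·r cos θ/√(L² − h²) (θ in radians; h = 14.704520) = -24.149265

x = 127.8865, dx/dθ = -24.1493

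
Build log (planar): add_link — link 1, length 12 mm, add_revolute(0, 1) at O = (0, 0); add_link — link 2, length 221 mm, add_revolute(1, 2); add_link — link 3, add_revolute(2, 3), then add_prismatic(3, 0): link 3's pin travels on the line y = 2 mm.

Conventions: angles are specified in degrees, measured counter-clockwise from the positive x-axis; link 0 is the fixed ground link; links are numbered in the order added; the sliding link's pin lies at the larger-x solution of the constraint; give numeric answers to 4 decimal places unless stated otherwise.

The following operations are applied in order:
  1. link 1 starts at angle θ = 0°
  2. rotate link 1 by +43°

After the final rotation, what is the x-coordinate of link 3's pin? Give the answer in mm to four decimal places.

geometry: r = 12 mm, L = 221 mm, e = 2 mm; θ starts at 0°
rotate link 1 by +43°: θ ← 0° +43° = 43°
crank pin P = (r cos θ, r sin θ) = (8.776244, 8.183980)
h = r sin θ − e = 8.183980 − 2 = 6.183980
x = r cos θ + √(L² − h²) = 8.776244 + 220.913464 = 229.689708

229.6897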